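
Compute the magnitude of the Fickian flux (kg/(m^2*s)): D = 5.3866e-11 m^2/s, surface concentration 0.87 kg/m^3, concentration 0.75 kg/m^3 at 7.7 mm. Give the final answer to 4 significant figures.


J = -D * (dC/dx) = D * (C1 - C2) / dx
J = 5.3866e-11 * (0.87 - 0.75) / 7.7e-03
J = 8.395e-10 kg/(m^2*s)


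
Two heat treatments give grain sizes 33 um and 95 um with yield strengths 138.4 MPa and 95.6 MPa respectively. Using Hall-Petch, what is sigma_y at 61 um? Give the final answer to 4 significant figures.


sigma_y = sigma0 + k / sqrt(d)
1/sqrt(d1) = 1/sqrt(3.3e-05) = 174.078;  1/sqrt(d2) = 102.598
k = (sigma1 - sigma2) / (1/sqrt(d1) - 1/sqrt(d2)) = (138.4 - 95.6) / (174.078 - 102.598) = 0.59877 MPa*m^0.5
sigma0 = sigma1 - k/sqrt(d1) = 138.4 - 0.59877*174.078 = 34.1675 MPa
sigma_y(d3) = 34.1675 + 0.59877 / sqrt(6.1e-05) = 110.8 MPa


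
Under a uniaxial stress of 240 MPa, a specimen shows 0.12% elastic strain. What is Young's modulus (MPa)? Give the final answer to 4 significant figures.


E = sigma / epsilon
epsilon = 0.12% = 1.2e-03
E = 240 / 1.2e-03
E = 200000 MPa


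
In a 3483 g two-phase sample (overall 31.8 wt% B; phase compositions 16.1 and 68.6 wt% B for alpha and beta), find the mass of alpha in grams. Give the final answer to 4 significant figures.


f_alpha = (C_beta - C0) / (C_beta - C_alpha)
f_alpha = (68.6 - 31.8) / (68.6 - 16.1) = 0.700952
m_alpha = f_alpha * m_total = 0.700952 * 3483 = 2441 g


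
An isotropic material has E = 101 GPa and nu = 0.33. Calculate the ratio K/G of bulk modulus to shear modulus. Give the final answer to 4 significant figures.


G = E / (2*(1+nu))
G = 101 / (2*(1+0.33)) = 37.9699 GPa
K = E / (3*(1-2*nu))
K = 101 / (3*(1-2*0.33)) = 99.0196 GPa
K/G = 99.0196 / 37.9699 = 2.608


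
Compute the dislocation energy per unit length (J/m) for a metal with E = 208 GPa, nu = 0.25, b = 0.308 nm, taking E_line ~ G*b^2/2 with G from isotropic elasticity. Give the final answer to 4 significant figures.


Step 1: G = E / (2*(1+nu))
G = 208 / (2*(1+0.25)) = 83.2 GPa = 8.32e+10 Pa
Step 2: E_line = G*b^2/2
b = 0.308 nm = 3.08e-10 m
E_line = 0.5 * 8.32e+10 * (3.08e-10)^2 = 3.946e-09 J/m


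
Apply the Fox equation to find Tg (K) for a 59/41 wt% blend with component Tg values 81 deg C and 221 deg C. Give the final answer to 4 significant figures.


1/Tg = w1/Tg1 + w2/Tg2 (in Kelvin)
Tg1 = 354.15 K, Tg2 = 494.15 K
1/Tg = 0.59/354.15 + 0.41/494.15
Tg = 400.7 K


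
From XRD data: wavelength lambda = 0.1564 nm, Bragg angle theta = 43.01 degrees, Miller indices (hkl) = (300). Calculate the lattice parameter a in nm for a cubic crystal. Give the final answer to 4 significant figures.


d = lambda / (2*sin(theta))
d = 0.1564 / (2*sin(43.01 deg))
d = 0.114642 nm
a = d * sqrt(h^2+k^2+l^2) = 0.114642 * sqrt(9)
a = 0.3439 nm


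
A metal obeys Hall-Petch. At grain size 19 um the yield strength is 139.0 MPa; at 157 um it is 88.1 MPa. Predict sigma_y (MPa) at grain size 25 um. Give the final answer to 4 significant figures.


sigma_y = sigma0 + k / sqrt(d)
1/sqrt(d1) = 1/sqrt(1.9e-05) = 229.416;  1/sqrt(d2) = 79.8087
k = (sigma1 - sigma2) / (1/sqrt(d1) - 1/sqrt(d2)) = (139.0 - 88.1) / (229.416 - 79.8087) = 0.340225 MPa*m^0.5
sigma0 = sigma1 - k/sqrt(d1) = 139.0 - 0.340225*229.416 = 60.9471 MPa
sigma_y(d3) = 60.9471 + 0.340225 / sqrt(2.5e-05) = 129 MPa


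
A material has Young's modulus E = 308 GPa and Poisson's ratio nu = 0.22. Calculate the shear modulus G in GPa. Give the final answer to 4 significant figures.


G = E / (2*(1+nu))
G = 308 / (2*(1+0.22))
G = 126.2 GPa


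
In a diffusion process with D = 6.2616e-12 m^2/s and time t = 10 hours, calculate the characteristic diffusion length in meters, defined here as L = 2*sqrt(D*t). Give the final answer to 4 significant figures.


t = 10 hr = 36000 s
Diffusion length = 2*sqrt(D*t)
= 2*sqrt(6.2616e-12 * 36000)
= 9.496e-04 m


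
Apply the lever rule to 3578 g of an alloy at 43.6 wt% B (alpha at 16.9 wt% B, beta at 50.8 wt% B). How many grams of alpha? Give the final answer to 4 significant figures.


f_alpha = (C_beta - C0) / (C_beta - C_alpha)
f_alpha = (50.8 - 43.6) / (50.8 - 16.9) = 0.212389
m_alpha = f_alpha * m_total = 0.212389 * 3578 = 759.9 g


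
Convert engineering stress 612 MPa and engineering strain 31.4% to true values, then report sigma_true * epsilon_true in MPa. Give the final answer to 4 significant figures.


sigma_true = sigma_eng * (1 + epsilon_eng)
sigma_true = 612 * (1 + 0.314) = 804.168 MPa
epsilon_true = ln(1 + epsilon_eng)
epsilon_true = ln(1 + 0.314) = 0.273076
sigma_true * epsilon_true = 804.168 * 0.273076 = 219.6 MPa


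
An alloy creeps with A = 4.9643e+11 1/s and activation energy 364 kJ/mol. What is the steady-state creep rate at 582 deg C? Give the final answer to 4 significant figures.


rate = A * exp(-Q / (R*T))
T = 582 + 273.15 = 855.15 K
rate = 4.9643e+11 * exp(-364e3 / (8.314 * 855.15))
rate = 2.891e-11 1/s


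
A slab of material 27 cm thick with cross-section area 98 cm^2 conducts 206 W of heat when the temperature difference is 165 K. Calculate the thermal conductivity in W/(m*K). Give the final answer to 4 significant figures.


k = Q*L / (A*dT)
L = 0.27 m, A = 9.8e-03 m^2
k = 206 * 0.27 / (9.8e-03 * 165)
k = 34.4 W/(m*K)


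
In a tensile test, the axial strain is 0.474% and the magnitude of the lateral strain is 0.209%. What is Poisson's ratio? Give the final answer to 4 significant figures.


nu = -epsilon_lat / epsilon_axial
Lateral strain is contraction (negative), so using magnitudes:
nu = 0.209 / 0.474
nu = 0.4409


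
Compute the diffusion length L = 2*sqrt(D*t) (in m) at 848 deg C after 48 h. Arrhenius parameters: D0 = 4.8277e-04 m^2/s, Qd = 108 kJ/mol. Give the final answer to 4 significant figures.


Step 1: D = D0 * exp(-Qd/(R*T))
T = 1121.15 K
D = 4.8277e-04 * exp(-108e3 / (8.314 * 1121.15)) = 4.48553e-09 m^2/s
Step 2: L = 2*sqrt(D*t)
t = 48 h = 172800 s
L = 2*sqrt(4.48553e-09 * 172800) = 0.05568 m


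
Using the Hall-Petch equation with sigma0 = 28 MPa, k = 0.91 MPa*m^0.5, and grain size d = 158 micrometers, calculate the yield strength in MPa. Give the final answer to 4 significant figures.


sigma_y = sigma0 + k / sqrt(d)
d = 158 um = 1.58e-04 m
sigma_y = 28 + 0.91 / sqrt(1.58e-04)
sigma_y = 100.4 MPa


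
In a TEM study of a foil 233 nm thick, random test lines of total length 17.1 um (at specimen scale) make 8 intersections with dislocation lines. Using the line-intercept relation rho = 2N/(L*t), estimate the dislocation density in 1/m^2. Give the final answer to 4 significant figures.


rho = 2N / (L * t)
L = 17.1 um = 1.71e-05 m, t = 233 nm = 2.33e-07 m
rho = 2 * 8 / (1.71e-05 * 2.33e-07)
rho = 4.016e+12 1/m^2


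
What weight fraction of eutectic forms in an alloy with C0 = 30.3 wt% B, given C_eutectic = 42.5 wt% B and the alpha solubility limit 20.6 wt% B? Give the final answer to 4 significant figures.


f_primary = (C_e - C0) / (C_e - C_alpha_max)
f_primary = (42.5 - 30.3) / (42.5 - 20.6)
f_primary = 0.557078
f_eutectic = 1 - 0.557078 = 0.4429


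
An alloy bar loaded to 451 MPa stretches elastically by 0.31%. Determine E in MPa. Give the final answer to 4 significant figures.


E = sigma / epsilon
epsilon = 0.31% = 3.1e-03
E = 451 / 3.1e-03
E = 145500 MPa


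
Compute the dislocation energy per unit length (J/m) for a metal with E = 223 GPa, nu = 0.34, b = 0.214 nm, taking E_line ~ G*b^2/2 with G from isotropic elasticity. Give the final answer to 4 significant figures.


Step 1: G = E / (2*(1+nu))
G = 223 / (2*(1+0.34)) = 83.209 GPa = 8.3209e+10 Pa
Step 2: E_line = G*b^2/2
b = 0.214 nm = 2.14e-10 m
E_line = 0.5 * 8.3209e+10 * (2.14e-10)^2 = 1.905e-09 J/m


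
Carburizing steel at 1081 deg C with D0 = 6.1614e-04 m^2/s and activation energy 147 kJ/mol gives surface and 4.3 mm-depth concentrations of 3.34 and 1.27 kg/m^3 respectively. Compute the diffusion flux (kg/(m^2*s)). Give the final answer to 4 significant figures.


Step 1: D = D0 * exp(-Qd/(R*T))
T = 1081 + 273.15 = 1354.15 K
D = 6.1614e-04 * exp(-147e3 / (8.314 * 1354.15)) = 1.31563e-09 m^2/s
Step 2: J = D * (C1 - C2) / dx
J = 1.31563e-09 * (3.34 - 1.27) / 4.3e-03
J = 6.333e-07 kg/(m^2*s)


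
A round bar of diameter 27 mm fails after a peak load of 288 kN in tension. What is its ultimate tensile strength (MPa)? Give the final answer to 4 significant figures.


A0 = pi*(d/2)^2 = pi*(27/2)^2 = 572.555 mm^2
UTS = F_max / A0 = 288*1000 / 572.555
UTS = 503 MPa


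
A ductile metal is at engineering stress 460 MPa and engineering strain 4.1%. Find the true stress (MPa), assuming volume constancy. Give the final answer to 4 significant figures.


sigma_true = sigma_eng * (1 + epsilon_eng)
sigma_true = 460 * (1 + 0.041)
sigma_true = 478.9 MPa


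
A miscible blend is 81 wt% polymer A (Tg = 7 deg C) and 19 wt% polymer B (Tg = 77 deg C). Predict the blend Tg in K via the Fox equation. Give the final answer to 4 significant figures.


1/Tg = w1/Tg1 + w2/Tg2 (in Kelvin)
Tg1 = 280.15 K, Tg2 = 350.15 K
1/Tg = 0.81/280.15 + 0.19/350.15
Tg = 291.2 K


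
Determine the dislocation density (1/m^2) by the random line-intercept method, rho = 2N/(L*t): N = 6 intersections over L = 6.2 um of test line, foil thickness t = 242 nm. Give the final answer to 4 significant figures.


rho = 2N / (L * t)
L = 6.2 um = 6.2e-06 m, t = 242 nm = 2.42e-07 m
rho = 2 * 6 / (6.2e-06 * 2.42e-07)
rho = 7.998e+12 1/m^2


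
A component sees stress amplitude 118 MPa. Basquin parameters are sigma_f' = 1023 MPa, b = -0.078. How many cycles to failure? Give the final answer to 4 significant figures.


sigma_a = sigma_f' * (2*Nf)^b
2*Nf = (sigma_a / sigma_f')^(1/b)
2*Nf = (118 / 1023)^(1/-0.078)
2*Nf = 1.06062e+12
Nf = 5.303e+11 cycles


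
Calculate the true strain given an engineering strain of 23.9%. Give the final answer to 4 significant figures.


epsilon_true = ln(1 + epsilon_eng)
epsilon_true = ln(1 + 0.239)
epsilon_true = 0.2143


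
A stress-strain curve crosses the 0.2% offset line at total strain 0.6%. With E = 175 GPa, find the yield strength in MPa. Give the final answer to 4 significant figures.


Offset strain = 0.002
Elastic strain at yield = total_strain - offset = 6e-03 - 0.002 = 4e-03
sigma_y = E * elastic_strain = 175000 * 4e-03
sigma_y = 700 MPa


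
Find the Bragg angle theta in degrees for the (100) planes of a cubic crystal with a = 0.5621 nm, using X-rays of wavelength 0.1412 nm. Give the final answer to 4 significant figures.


d = a / sqrt(h^2+k^2+l^2)
d = 0.5621 / sqrt(1) = 0.5621 nm
lambda = 2*d*sin(theta)  =>  sin(theta) = lambda / (2*d)
sin(theta) = 0.1412 / (2 * 0.5621) = 0.1256
theta = 7.215 deg


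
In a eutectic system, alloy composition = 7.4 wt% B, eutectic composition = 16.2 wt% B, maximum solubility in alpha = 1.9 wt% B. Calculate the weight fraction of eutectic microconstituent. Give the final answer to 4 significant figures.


f_primary = (C_e - C0) / (C_e - C_alpha_max)
f_primary = (16.2 - 7.4) / (16.2 - 1.9)
f_primary = 0.615385
f_eutectic = 1 - 0.615385 = 0.3846


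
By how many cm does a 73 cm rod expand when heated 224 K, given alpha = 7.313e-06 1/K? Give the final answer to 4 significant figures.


dL = L0 * alpha * dT
dL = 73 * 7.313e-06 * 224
dL = 0.1196 cm


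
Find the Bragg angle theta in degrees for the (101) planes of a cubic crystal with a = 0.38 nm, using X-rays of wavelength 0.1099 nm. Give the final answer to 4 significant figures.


d = a / sqrt(h^2+k^2+l^2)
d = 0.38 / sqrt(2) = 0.268701 nm
lambda = 2*d*sin(theta)  =>  sin(theta) = lambda / (2*d)
sin(theta) = 0.1099 / (2 * 0.268701) = 0.204503
theta = 11.8 deg


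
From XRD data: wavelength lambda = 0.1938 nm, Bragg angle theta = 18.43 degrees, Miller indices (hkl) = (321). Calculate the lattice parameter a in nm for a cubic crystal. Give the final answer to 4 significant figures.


d = lambda / (2*sin(theta))
d = 0.1938 / (2*sin(18.43 deg))
d = 0.306504 nm
a = d * sqrt(h^2+k^2+l^2) = 0.306504 * sqrt(14)
a = 1.147 nm


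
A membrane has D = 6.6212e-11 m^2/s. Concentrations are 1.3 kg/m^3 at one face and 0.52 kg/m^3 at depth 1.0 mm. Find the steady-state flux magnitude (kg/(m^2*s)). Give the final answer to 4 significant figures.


J = -D * (dC/dx) = D * (C1 - C2) / dx
J = 6.6212e-11 * (1.3 - 0.52) / 1e-03
J = 5.165e-08 kg/(m^2*s)


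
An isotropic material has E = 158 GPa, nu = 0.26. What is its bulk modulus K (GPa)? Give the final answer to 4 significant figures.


K = E / (3*(1-2*nu))
K = 158 / (3*(1-2*0.26))
K = 109.7 GPa


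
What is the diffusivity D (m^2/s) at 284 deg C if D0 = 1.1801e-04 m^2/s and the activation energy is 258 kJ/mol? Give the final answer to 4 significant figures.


D = D0 * exp(-Qd / (R*T))
T = 557.15 K
D = 1.1801e-04 * exp(-258e3 / (8.314 * 557.15))
D = 7.633e-29 m^2/s


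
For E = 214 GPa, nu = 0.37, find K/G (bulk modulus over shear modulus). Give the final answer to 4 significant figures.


G = E / (2*(1+nu))
G = 214 / (2*(1+0.37)) = 78.1022 GPa
K = E / (3*(1-2*nu))
K = 214 / (3*(1-2*0.37)) = 274.359 GPa
K/G = 274.359 / 78.1022 = 3.513


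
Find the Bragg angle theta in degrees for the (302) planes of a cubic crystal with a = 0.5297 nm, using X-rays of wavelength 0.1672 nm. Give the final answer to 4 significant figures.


d = a / sqrt(h^2+k^2+l^2)
d = 0.5297 / sqrt(13) = 0.146912 nm
lambda = 2*d*sin(theta)  =>  sin(theta) = lambda / (2*d)
sin(theta) = 0.1672 / (2 * 0.146912) = 0.569047
theta = 34.68 deg


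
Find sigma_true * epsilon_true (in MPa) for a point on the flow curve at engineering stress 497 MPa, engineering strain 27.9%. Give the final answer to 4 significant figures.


sigma_true = sigma_eng * (1 + epsilon_eng)
sigma_true = 497 * (1 + 0.279) = 635.663 MPa
epsilon_true = ln(1 + epsilon_eng)
epsilon_true = ln(1 + 0.279) = 0.246079
sigma_true * epsilon_true = 635.663 * 0.246079 = 156.4 MPa


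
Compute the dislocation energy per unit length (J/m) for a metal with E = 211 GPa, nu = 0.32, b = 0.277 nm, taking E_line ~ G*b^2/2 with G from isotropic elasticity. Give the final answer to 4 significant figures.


Step 1: G = E / (2*(1+nu))
G = 211 / (2*(1+0.32)) = 79.9242 GPa = 7.99242e+10 Pa
Step 2: E_line = G*b^2/2
b = 0.277 nm = 2.77e-10 m
E_line = 0.5 * 7.99242e+10 * (2.77e-10)^2 = 3.066e-09 J/m


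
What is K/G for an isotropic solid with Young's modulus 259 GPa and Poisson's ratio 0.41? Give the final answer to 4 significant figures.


G = E / (2*(1+nu))
G = 259 / (2*(1+0.41)) = 91.844 GPa
K = E / (3*(1-2*nu))
K = 259 / (3*(1-2*0.41)) = 479.63 GPa
K/G = 479.63 / 91.844 = 5.222


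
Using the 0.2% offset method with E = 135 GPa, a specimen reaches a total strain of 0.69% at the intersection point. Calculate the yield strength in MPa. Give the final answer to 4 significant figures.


Offset strain = 0.002
Elastic strain at yield = total_strain - offset = 6.9e-03 - 0.002 = 4.9e-03
sigma_y = E * elastic_strain = 135000 * 4.9e-03
sigma_y = 661.5 MPa


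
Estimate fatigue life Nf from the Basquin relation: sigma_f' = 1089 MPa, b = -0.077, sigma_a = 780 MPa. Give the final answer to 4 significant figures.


sigma_a = sigma_f' * (2*Nf)^b
2*Nf = (sigma_a / sigma_f')^(1/b)
2*Nf = (780 / 1089)^(1/-0.077)
2*Nf = 76.2518
Nf = 38.13 cycles


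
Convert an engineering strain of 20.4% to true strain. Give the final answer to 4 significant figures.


epsilon_true = ln(1 + epsilon_eng)
epsilon_true = ln(1 + 0.204)
epsilon_true = 0.1856


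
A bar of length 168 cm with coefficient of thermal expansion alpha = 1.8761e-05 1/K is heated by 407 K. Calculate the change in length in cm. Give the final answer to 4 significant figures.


dL = L0 * alpha * dT
dL = 168 * 1.8761e-05 * 407
dL = 1.283 cm


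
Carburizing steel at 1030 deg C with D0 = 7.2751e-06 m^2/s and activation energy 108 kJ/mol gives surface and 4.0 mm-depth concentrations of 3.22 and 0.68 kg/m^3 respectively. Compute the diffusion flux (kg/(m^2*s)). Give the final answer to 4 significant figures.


Step 1: D = D0 * exp(-Qd/(R*T))
T = 1030 + 273.15 = 1303.15 K
D = 7.2751e-06 * exp(-108e3 / (8.314 * 1303.15)) = 3.40941e-10 m^2/s
Step 2: J = D * (C1 - C2) / dx
J = 3.40941e-10 * (3.22 - 0.68) / 4e-03
J = 2.165e-07 kg/(m^2*s)


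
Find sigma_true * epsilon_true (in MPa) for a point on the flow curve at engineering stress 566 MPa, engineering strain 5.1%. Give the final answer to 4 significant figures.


sigma_true = sigma_eng * (1 + epsilon_eng)
sigma_true = 566 * (1 + 0.051) = 594.866 MPa
epsilon_true = ln(1 + epsilon_eng)
epsilon_true = ln(1 + 0.051) = 0.0497421
sigma_true * epsilon_true = 594.866 * 0.0497421 = 29.59 MPa


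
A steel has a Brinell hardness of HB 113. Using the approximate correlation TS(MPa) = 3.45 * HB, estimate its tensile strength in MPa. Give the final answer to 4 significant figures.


TS (MPa) = 3.45 * HB
TS = 3.45 * 113
TS = 389.9 MPa


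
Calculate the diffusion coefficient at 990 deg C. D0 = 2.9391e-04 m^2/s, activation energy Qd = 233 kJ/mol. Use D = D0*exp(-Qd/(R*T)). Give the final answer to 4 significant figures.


D = D0 * exp(-Qd / (R*T))
T = 1263.15 K
D = 2.9391e-04 * exp(-233e3 / (8.314 * 1263.15))
D = 6.803e-14 m^2/s


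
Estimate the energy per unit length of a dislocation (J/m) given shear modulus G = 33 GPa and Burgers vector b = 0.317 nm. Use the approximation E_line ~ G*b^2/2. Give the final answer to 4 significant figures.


E = G*b^2/2
b = 0.317 nm = 3.17e-10 m
G = 33 GPa = 3.3e+10 Pa
E = 0.5 * 3.3e+10 * (3.17e-10)^2
E = 1.658e-09 J/m


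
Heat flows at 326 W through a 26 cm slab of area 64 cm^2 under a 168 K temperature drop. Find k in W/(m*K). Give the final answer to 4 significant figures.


k = Q*L / (A*dT)
L = 0.26 m, A = 6.4e-03 m^2
k = 326 * 0.26 / (6.4e-03 * 168)
k = 78.83 W/(m*K)


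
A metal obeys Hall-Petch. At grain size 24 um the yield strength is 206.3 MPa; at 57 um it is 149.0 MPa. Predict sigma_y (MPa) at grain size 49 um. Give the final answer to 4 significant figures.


sigma_y = sigma0 + k / sqrt(d)
1/sqrt(d1) = 1/sqrt(2.4e-05) = 204.124;  1/sqrt(d2) = 132.453
k = (sigma1 - sigma2) / (1/sqrt(d1) - 1/sqrt(d2)) = (206.3 - 149.0) / (204.124 - 132.453) = 0.799488 MPa*m^0.5
sigma0 = sigma1 - k/sqrt(d1) = 206.3 - 0.799488*204.124 = 43.1053 MPa
sigma_y(d3) = 43.1053 + 0.799488 / sqrt(4.9e-05) = 157.3 MPa


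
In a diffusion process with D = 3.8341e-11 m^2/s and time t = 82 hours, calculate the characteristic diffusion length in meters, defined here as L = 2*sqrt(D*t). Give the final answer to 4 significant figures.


t = 82 hr = 295200 s
Diffusion length = 2*sqrt(D*t)
= 2*sqrt(3.8341e-11 * 295200)
= 6.729e-03 m


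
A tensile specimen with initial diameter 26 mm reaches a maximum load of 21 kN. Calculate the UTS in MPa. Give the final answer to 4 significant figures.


A0 = pi*(d/2)^2 = pi*(26/2)^2 = 530.929 mm^2
UTS = F_max / A0 = 21*1000 / 530.929
UTS = 39.55 MPa


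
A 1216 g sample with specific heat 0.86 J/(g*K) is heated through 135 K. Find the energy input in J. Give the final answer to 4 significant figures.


Q = m * cp * dT
Q = 1216 * 0.86 * 135
Q = 141200 J


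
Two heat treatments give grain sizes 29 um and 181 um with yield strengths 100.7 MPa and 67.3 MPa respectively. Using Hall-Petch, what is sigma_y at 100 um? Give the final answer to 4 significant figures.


sigma_y = sigma0 + k / sqrt(d)
1/sqrt(d1) = 1/sqrt(2.9e-05) = 185.695;  1/sqrt(d2) = 74.3294
k = (sigma1 - sigma2) / (1/sqrt(d1) - 1/sqrt(d2)) = (100.7 - 67.3) / (185.695 - 74.3294) = 0.299912 MPa*m^0.5
sigma0 = sigma1 - k/sqrt(d1) = 100.7 - 0.299912*185.695 = 45.0077 MPa
sigma_y(d3) = 45.0077 + 0.299912 / sqrt(1e-04) = 75 MPa


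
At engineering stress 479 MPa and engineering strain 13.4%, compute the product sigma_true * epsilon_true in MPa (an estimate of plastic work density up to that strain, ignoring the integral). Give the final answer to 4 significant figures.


sigma_true = sigma_eng * (1 + epsilon_eng)
sigma_true = 479 * (1 + 0.134) = 543.186 MPa
epsilon_true = ln(1 + epsilon_eng)
epsilon_true = ln(1 + 0.134) = 0.125751
sigma_true * epsilon_true = 543.186 * 0.125751 = 68.31 MPa


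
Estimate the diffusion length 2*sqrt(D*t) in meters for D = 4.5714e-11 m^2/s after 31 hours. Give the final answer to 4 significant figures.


t = 31 hr = 111600 s
Diffusion length = 2*sqrt(D*t)
= 2*sqrt(4.5714e-11 * 111600)
= 4.517e-03 m


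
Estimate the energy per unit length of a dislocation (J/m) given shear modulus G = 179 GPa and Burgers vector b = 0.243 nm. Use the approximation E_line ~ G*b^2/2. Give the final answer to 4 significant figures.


E = G*b^2/2
b = 0.243 nm = 2.43e-10 m
G = 179 GPa = 1.79e+11 Pa
E = 0.5 * 1.79e+11 * (2.43e-10)^2
E = 5.285e-09 J/m


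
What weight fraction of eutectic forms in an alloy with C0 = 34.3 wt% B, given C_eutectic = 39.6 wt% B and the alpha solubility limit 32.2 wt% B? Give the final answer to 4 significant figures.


f_primary = (C_e - C0) / (C_e - C_alpha_max)
f_primary = (39.6 - 34.3) / (39.6 - 32.2)
f_primary = 0.716216
f_eutectic = 1 - 0.716216 = 0.2838


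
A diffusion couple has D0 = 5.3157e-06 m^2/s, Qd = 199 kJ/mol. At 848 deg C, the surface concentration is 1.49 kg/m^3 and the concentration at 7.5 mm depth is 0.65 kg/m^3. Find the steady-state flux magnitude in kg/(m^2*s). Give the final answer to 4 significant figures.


Step 1: D = D0 * exp(-Qd/(R*T))
T = 848 + 273.15 = 1121.15 K
D = 5.3157e-06 * exp(-199e3 / (8.314 * 1121.15)) = 2.84295e-15 m^2/s
Step 2: J = D * (C1 - C2) / dx
J = 2.84295e-15 * (1.49 - 0.65) / 7.5e-03
J = 3.184e-13 kg/(m^2*s)


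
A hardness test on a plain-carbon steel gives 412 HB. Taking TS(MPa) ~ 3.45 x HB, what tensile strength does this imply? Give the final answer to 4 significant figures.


TS (MPa) = 3.45 * HB
TS = 3.45 * 412
TS = 1421 MPa


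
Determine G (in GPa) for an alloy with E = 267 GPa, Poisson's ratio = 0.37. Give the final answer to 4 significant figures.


G = E / (2*(1+nu))
G = 267 / (2*(1+0.37))
G = 97.45 GPa


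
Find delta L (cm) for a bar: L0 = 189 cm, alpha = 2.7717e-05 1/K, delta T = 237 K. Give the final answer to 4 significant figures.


dL = L0 * alpha * dT
dL = 189 * 2.7717e-05 * 237
dL = 1.242 cm


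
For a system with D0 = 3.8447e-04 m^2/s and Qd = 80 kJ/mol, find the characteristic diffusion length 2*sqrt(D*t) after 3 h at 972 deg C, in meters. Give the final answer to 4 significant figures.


Step 1: D = D0 * exp(-Qd/(R*T))
T = 1245.15 K
D = 3.8447e-04 * exp(-80e3 / (8.314 * 1245.15)) = 1.69318e-07 m^2/s
Step 2: L = 2*sqrt(D*t)
t = 3 h = 10800 s
L = 2*sqrt(1.69318e-07 * 10800) = 0.08553 m


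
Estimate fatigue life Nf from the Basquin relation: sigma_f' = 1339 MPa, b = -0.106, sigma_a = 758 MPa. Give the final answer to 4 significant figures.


sigma_a = sigma_f' * (2*Nf)^b
2*Nf = (sigma_a / sigma_f')^(1/b)
2*Nf = (758 / 1339)^(1/-0.106)
2*Nf = 214.407
Nf = 107.2 cycles


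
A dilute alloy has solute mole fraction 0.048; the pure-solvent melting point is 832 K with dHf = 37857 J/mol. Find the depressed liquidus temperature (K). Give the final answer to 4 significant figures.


dT = R*Tm^2*x / dHf
dT = 8.314 * 832^2 * 0.048 / 37857
dT = 7.29712 K
T_new = 832 - 7.29712 = 824.7 K


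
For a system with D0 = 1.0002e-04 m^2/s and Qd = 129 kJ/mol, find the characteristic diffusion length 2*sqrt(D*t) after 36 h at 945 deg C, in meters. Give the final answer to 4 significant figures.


Step 1: D = D0 * exp(-Qd/(R*T))
T = 1218.15 K
D = 1.0002e-04 * exp(-129e3 / (8.314 * 1218.15)) = 2.93987e-10 m^2/s
Step 2: L = 2*sqrt(D*t)
t = 36 h = 129600 s
L = 2*sqrt(2.93987e-10 * 129600) = 0.01235 m


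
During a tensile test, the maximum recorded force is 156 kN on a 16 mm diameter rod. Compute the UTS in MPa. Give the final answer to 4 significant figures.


A0 = pi*(d/2)^2 = pi*(16/2)^2 = 201.062 mm^2
UTS = F_max / A0 = 156*1000 / 201.062
UTS = 775.9 MPa


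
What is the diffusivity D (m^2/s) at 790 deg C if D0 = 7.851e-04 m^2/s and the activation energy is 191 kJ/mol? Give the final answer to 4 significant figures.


D = D0 * exp(-Qd / (R*T))
T = 1063.15 K
D = 7.851e-04 * exp(-191e3 / (8.314 * 1063.15))
D = 3.239e-13 m^2/s


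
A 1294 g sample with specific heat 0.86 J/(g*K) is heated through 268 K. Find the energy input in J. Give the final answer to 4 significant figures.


Q = m * cp * dT
Q = 1294 * 0.86 * 268
Q = 298200 J


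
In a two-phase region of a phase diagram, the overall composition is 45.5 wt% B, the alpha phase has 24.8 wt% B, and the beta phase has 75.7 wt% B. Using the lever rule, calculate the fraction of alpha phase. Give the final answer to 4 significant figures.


f_alpha = (C_beta - C0) / (C_beta - C_alpha)
f_alpha = (75.7 - 45.5) / (75.7 - 24.8)
f_alpha = 0.5933


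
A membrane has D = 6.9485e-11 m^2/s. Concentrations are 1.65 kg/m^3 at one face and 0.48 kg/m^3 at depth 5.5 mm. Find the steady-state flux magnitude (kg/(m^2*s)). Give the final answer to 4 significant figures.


J = -D * (dC/dx) = D * (C1 - C2) / dx
J = 6.9485e-11 * (1.65 - 0.48) / 5.5e-03
J = 1.478e-08 kg/(m^2*s)


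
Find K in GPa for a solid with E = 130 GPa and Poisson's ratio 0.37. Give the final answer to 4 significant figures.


K = E / (3*(1-2*nu))
K = 130 / (3*(1-2*0.37))
K = 166.7 GPa


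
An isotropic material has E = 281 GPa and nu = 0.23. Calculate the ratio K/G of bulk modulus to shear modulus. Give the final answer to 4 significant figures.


G = E / (2*(1+nu))
G = 281 / (2*(1+0.23)) = 114.228 GPa
K = E / (3*(1-2*nu))
K = 281 / (3*(1-2*0.23)) = 173.457 GPa
K/G = 173.457 / 114.228 = 1.519


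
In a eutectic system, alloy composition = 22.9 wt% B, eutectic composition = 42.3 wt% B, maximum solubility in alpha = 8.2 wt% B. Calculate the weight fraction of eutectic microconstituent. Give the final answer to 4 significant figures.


f_primary = (C_e - C0) / (C_e - C_alpha_max)
f_primary = (42.3 - 22.9) / (42.3 - 8.2)
f_primary = 0.568915
f_eutectic = 1 - 0.568915 = 0.4311


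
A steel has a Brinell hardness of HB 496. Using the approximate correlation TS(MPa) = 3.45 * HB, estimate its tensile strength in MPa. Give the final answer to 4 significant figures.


TS (MPa) = 3.45 * HB
TS = 3.45 * 496
TS = 1711 MPa


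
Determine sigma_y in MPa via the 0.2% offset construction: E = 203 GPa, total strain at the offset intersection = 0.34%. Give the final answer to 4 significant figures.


Offset strain = 0.002
Elastic strain at yield = total_strain - offset = 3.4e-03 - 0.002 = 1.4e-03
sigma_y = E * elastic_strain = 203000 * 1.4e-03
sigma_y = 284.2 MPa


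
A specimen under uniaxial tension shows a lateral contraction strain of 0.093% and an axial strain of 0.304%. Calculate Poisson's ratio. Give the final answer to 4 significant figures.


nu = -epsilon_lat / epsilon_axial
Lateral strain is contraction (negative), so using magnitudes:
nu = 0.093 / 0.304
nu = 0.3059


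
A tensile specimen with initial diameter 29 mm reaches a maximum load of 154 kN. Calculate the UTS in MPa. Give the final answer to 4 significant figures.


A0 = pi*(d/2)^2 = pi*(29/2)^2 = 660.52 mm^2
UTS = F_max / A0 = 154*1000 / 660.52
UTS = 233.1 MPa


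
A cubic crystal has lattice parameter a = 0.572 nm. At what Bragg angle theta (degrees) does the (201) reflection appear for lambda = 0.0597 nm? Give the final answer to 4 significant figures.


d = a / sqrt(h^2+k^2+l^2)
d = 0.572 / sqrt(5) = 0.255806 nm
lambda = 2*d*sin(theta)  =>  sin(theta) = lambda / (2*d)
sin(theta) = 0.0597 / (2 * 0.255806) = 0.11669
theta = 6.701 deg


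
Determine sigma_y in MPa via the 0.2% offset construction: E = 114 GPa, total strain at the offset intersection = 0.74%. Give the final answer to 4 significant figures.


Offset strain = 0.002
Elastic strain at yield = total_strain - offset = 7.4e-03 - 0.002 = 5.4e-03
sigma_y = E * elastic_strain = 114000 * 5.4e-03
sigma_y = 615.6 MPa


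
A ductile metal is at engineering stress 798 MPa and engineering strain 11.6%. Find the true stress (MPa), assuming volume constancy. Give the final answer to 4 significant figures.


sigma_true = sigma_eng * (1 + epsilon_eng)
sigma_true = 798 * (1 + 0.116)
sigma_true = 890.6 MPa


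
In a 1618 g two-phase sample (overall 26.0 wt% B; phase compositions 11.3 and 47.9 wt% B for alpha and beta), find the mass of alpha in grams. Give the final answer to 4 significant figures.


f_alpha = (C_beta - C0) / (C_beta - C_alpha)
f_alpha = (47.9 - 26.0) / (47.9 - 11.3) = 0.598361
m_alpha = f_alpha * m_total = 0.598361 * 1618 = 968.1 g


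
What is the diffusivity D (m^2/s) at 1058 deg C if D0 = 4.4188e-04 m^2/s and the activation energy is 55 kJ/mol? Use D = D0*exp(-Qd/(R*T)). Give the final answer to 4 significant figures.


D = D0 * exp(-Qd / (R*T))
T = 1331.15 K
D = 4.4188e-04 * exp(-55e3 / (8.314 * 1331.15))
D = 3.069e-06 m^2/s


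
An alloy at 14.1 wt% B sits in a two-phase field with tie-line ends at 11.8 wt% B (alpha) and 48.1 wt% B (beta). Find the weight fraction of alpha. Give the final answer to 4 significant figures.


f_alpha = (C_beta - C0) / (C_beta - C_alpha)
f_alpha = (48.1 - 14.1) / (48.1 - 11.8)
f_alpha = 0.9366


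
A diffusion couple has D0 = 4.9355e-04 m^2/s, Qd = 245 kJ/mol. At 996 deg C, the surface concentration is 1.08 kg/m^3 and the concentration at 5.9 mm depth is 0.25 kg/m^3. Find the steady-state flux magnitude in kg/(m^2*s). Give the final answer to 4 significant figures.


Step 1: D = D0 * exp(-Qd/(R*T))
T = 996 + 273.15 = 1269.15 K
D = 4.9355e-04 * exp(-245e3 / (8.314 * 1269.15)) = 4.06871e-14 m^2/s
Step 2: J = D * (C1 - C2) / dx
J = 4.06871e-14 * (1.08 - 0.25) / 5.9e-03
J = 5.724e-12 kg/(m^2*s)


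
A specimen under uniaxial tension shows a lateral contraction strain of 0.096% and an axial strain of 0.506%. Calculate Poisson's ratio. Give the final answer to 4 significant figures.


nu = -epsilon_lat / epsilon_axial
Lateral strain is contraction (negative), so using magnitudes:
nu = 0.096 / 0.506
nu = 0.1897


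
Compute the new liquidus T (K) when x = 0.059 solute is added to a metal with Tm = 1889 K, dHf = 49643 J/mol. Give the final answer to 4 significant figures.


dT = R*Tm^2*x / dHf
dT = 8.314 * 1889^2 * 0.059 / 49643
dT = 35.2588 K
T_new = 1889 - 35.2588 = 1854 K


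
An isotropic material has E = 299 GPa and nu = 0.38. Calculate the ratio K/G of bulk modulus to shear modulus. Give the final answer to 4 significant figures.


G = E / (2*(1+nu))
G = 299 / (2*(1+0.38)) = 108.333 GPa
K = E / (3*(1-2*nu))
K = 299 / (3*(1-2*0.38)) = 415.278 GPa
K/G = 415.278 / 108.333 = 3.833


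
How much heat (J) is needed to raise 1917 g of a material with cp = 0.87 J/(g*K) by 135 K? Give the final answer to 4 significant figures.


Q = m * cp * dT
Q = 1917 * 0.87 * 135
Q = 225200 J


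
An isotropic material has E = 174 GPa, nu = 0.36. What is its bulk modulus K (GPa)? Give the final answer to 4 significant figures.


K = E / (3*(1-2*nu))
K = 174 / (3*(1-2*0.36))
K = 207.1 GPa


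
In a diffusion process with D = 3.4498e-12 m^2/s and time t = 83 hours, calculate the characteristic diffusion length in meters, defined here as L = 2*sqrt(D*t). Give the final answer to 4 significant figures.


t = 83 hr = 298800 s
Diffusion length = 2*sqrt(D*t)
= 2*sqrt(3.4498e-12 * 298800)
= 2.031e-03 m


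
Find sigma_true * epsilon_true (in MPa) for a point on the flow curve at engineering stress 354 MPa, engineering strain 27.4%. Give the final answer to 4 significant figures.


sigma_true = sigma_eng * (1 + epsilon_eng)
sigma_true = 354 * (1 + 0.274) = 450.996 MPa
epsilon_true = ln(1 + epsilon_eng)
epsilon_true = ln(1 + 0.274) = 0.242162
sigma_true * epsilon_true = 450.996 * 0.242162 = 109.2 MPa


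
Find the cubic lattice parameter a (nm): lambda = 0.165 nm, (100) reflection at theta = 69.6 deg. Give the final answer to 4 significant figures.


d = lambda / (2*sin(theta))
d = 0.165 / (2*sin(69.6 deg))
d = 0.0880205 nm
a = d * sqrt(h^2+k^2+l^2) = 0.0880205 * sqrt(1)
a = 0.08802 nm


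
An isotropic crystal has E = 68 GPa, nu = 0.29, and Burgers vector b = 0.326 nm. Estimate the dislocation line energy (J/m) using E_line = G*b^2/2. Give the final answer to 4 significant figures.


Step 1: G = E / (2*(1+nu))
G = 68 / (2*(1+0.29)) = 26.3566 GPa = 2.63566e+10 Pa
Step 2: E_line = G*b^2/2
b = 0.326 nm = 3.26e-10 m
E_line = 0.5 * 2.63566e+10 * (3.26e-10)^2 = 1.401e-09 J/m


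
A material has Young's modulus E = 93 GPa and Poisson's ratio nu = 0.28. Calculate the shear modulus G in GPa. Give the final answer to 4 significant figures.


G = E / (2*(1+nu))
G = 93 / (2*(1+0.28))
G = 36.33 GPa


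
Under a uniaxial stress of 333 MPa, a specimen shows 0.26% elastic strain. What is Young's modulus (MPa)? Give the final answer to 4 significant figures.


E = sigma / epsilon
epsilon = 0.26% = 2.6e-03
E = 333 / 2.6e-03
E = 128100 MPa


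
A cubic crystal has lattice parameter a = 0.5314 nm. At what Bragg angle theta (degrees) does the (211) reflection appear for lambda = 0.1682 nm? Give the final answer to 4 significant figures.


d = a / sqrt(h^2+k^2+l^2)
d = 0.5314 / sqrt(6) = 0.216943 nm
lambda = 2*d*sin(theta)  =>  sin(theta) = lambda / (2*d)
sin(theta) = 0.1682 / (2 * 0.216943) = 0.387659
theta = 22.81 deg


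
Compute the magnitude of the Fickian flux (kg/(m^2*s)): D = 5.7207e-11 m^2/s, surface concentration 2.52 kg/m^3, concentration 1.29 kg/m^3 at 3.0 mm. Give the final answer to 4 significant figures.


J = -D * (dC/dx) = D * (C1 - C2) / dx
J = 5.7207e-11 * (2.52 - 1.29) / 3e-03
J = 2.345e-08 kg/(m^2*s)


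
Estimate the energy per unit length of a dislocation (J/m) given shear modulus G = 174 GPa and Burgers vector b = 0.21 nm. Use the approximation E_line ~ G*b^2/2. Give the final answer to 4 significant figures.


E = G*b^2/2
b = 0.21 nm = 2.1e-10 m
G = 174 GPa = 1.74e+11 Pa
E = 0.5 * 1.74e+11 * (2.1e-10)^2
E = 3.837e-09 J/m


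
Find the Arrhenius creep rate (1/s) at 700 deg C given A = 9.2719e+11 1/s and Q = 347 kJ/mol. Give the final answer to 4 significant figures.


rate = A * exp(-Q / (R*T))
T = 700 + 273.15 = 973.15 K
rate = 9.2719e+11 * exp(-347e3 / (8.314 * 973.15))
rate = 2.193e-07 1/s


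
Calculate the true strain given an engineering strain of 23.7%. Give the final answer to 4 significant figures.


epsilon_true = ln(1 + epsilon_eng)
epsilon_true = ln(1 + 0.237)
epsilon_true = 0.2127


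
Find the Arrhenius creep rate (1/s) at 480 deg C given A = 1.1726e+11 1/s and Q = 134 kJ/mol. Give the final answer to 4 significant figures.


rate = A * exp(-Q / (R*T))
T = 480 + 273.15 = 753.15 K
rate = 1.1726e+11 * exp(-134e3 / (8.314 * 753.15))
rate = 59.6 1/s


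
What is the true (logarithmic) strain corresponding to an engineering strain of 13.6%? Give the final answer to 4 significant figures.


epsilon_true = ln(1 + epsilon_eng)
epsilon_true = ln(1 + 0.136)
epsilon_true = 0.1275


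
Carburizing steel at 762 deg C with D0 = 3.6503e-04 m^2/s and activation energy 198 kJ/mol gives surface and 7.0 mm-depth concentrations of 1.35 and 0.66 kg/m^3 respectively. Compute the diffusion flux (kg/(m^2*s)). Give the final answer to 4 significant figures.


Step 1: D = D0 * exp(-Qd/(R*T))
T = 762 + 273.15 = 1035.15 K
D = 3.6503e-04 * exp(-198e3 / (8.314 * 1035.15)) = 3.72136e-14 m^2/s
Step 2: J = D * (C1 - C2) / dx
J = 3.72136e-14 * (1.35 - 0.66) / 7e-03
J = 3.668e-12 kg/(m^2*s)


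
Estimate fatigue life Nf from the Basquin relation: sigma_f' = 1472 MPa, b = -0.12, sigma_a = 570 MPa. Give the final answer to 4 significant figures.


sigma_a = sigma_f' * (2*Nf)^b
2*Nf = (sigma_a / sigma_f')^(1/b)
2*Nf = (570 / 1472)^(1/-0.12)
2*Nf = 2713.99
Nf = 1357 cycles


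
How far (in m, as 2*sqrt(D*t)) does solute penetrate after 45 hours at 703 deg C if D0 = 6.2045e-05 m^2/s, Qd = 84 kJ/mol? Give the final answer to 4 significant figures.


Step 1: D = D0 * exp(-Qd/(R*T))
T = 976.15 K
D = 6.2045e-05 * exp(-84e3 / (8.314 * 976.15)) = 1.98441e-09 m^2/s
Step 2: L = 2*sqrt(D*t)
t = 45 h = 162000 s
L = 2*sqrt(1.98441e-09 * 162000) = 0.03586 m


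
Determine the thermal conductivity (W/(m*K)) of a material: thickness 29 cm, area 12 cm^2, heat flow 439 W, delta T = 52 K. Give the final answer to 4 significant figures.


k = Q*L / (A*dT)
L = 0.29 m, A = 1.2e-03 m^2
k = 439 * 0.29 / (1.2e-03 * 52)
k = 2040 W/(m*K)


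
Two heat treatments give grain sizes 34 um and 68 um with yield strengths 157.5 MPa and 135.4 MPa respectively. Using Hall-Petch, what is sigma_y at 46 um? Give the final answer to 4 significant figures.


sigma_y = sigma0 + k / sqrt(d)
1/sqrt(d1) = 1/sqrt(3.4e-05) = 171.499;  1/sqrt(d2) = 121.268
k = (sigma1 - sigma2) / (1/sqrt(d1) - 1/sqrt(d2)) = (157.5 - 135.4) / (171.499 - 121.268) = 0.439969 MPa*m^0.5
sigma0 = sigma1 - k/sqrt(d1) = 157.5 - 0.439969*171.499 = 82.0459 MPa
sigma_y(d3) = 82.0459 + 0.439969 / sqrt(4.6e-05) = 146.9 MPa


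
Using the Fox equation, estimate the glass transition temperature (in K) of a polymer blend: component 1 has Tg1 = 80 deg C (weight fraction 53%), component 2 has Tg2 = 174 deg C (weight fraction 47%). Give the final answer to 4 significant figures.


1/Tg = w1/Tg1 + w2/Tg2 (in Kelvin)
Tg1 = 353.15 K, Tg2 = 447.15 K
1/Tg = 0.53/353.15 + 0.47/447.15
Tg = 391.9 K


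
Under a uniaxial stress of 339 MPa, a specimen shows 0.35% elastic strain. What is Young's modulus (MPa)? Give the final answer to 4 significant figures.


E = sigma / epsilon
epsilon = 0.35% = 3.5e-03
E = 339 / 3.5e-03
E = 96860 MPa


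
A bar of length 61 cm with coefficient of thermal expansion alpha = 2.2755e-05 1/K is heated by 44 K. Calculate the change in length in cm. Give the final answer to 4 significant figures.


dL = L0 * alpha * dT
dL = 61 * 2.2755e-05 * 44
dL = 0.06107 cm


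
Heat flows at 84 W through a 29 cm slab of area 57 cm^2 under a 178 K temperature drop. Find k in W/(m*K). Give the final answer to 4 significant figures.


k = Q*L / (A*dT)
L = 0.29 m, A = 5.7e-03 m^2
k = 84 * 0.29 / (5.7e-03 * 178)
k = 24.01 W/(m*K)


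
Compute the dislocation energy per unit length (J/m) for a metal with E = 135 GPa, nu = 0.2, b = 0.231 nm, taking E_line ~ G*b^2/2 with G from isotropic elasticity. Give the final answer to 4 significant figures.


Step 1: G = E / (2*(1+nu))
G = 135 / (2*(1+0.2)) = 56.25 GPa = 5.625e+10 Pa
Step 2: E_line = G*b^2/2
b = 0.231 nm = 2.31e-10 m
E_line = 0.5 * 5.625e+10 * (2.31e-10)^2 = 1.501e-09 J/m


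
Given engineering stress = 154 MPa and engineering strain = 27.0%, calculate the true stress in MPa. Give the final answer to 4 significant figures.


sigma_true = sigma_eng * (1 + epsilon_eng)
sigma_true = 154 * (1 + 0.27)
sigma_true = 195.6 MPa


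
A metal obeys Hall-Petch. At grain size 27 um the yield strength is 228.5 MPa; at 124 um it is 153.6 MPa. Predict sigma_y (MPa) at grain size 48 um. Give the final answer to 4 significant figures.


sigma_y = sigma0 + k / sqrt(d)
1/sqrt(d1) = 1/sqrt(2.7e-05) = 192.45;  1/sqrt(d2) = 89.8027
k = (sigma1 - sigma2) / (1/sqrt(d1) - 1/sqrt(d2)) = (228.5 - 153.6) / (192.45 - 89.8027) = 0.729682 MPa*m^0.5
sigma0 = sigma1 - k/sqrt(d1) = 228.5 - 0.729682*192.45 = 88.0726 MPa
sigma_y(d3) = 88.0726 + 0.729682 / sqrt(4.8e-05) = 193.4 MPa


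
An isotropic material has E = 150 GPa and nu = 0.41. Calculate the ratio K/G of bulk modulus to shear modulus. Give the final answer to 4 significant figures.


G = E / (2*(1+nu))
G = 150 / (2*(1+0.41)) = 53.1915 GPa
K = E / (3*(1-2*nu))
K = 150 / (3*(1-2*0.41)) = 277.778 GPa
K/G = 277.778 / 53.1915 = 5.222


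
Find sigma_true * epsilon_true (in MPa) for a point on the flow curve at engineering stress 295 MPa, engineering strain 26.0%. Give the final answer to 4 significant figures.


sigma_true = sigma_eng * (1 + epsilon_eng)
sigma_true = 295 * (1 + 0.26) = 371.7 MPa
epsilon_true = ln(1 + epsilon_eng)
epsilon_true = ln(1 + 0.26) = 0.231112
sigma_true * epsilon_true = 371.7 * 0.231112 = 85.9 MPa
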